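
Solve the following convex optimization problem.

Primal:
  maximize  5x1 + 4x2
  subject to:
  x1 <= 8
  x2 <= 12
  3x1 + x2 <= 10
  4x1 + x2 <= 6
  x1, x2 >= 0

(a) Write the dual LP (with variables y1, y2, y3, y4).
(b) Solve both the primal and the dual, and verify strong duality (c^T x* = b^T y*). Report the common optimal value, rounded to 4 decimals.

The standard primal-dual pair for 'max c^T x s.t. A x <= b, x >= 0' is:
  Dual:  min b^T y  s.t.  A^T y >= c,  y >= 0.

So the dual LP is:
  minimize  8y1 + 12y2 + 10y3 + 6y4
  subject to:
    y1 + 3y3 + 4y4 >= 5
    y2 + y3 + y4 >= 4
    y1, y2, y3, y4 >= 0

Solving the primal: x* = (0, 6).
  primal value c^T x* = 24.
Solving the dual: y* = (0, 0, 0, 4).
  dual value b^T y* = 24.
Strong duality: c^T x* = b^T y*. Confirmed.

24


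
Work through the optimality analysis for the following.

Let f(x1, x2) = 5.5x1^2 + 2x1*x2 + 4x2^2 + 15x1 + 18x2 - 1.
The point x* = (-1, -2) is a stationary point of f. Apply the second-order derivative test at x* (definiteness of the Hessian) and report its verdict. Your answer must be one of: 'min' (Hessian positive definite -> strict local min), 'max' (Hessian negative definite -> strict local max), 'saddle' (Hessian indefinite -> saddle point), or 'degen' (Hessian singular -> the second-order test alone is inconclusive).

Compute the Hessian H = grad^2 f:
  H = [[11, 2], [2, 8]]
Verify stationarity: grad f(x*) = H x* + g = (0, 0).
Eigenvalues of H: 7, 12.
Both eigenvalues > 0, so H is positive definite -> x* is a strict local min.

min


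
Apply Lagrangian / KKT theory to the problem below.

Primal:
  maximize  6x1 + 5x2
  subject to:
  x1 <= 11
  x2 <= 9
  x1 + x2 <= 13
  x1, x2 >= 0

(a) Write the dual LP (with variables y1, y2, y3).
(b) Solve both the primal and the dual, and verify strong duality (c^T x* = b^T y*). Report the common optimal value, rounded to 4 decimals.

The standard primal-dual pair for 'max c^T x s.t. A x <= b, x >= 0' is:
  Dual:  min b^T y  s.t.  A^T y >= c,  y >= 0.

So the dual LP is:
  minimize  11y1 + 9y2 + 13y3
  subject to:
    y1 + y3 >= 6
    y2 + y3 >= 5
    y1, y2, y3 >= 0

Solving the primal: x* = (11, 2).
  primal value c^T x* = 76.
Solving the dual: y* = (1, 0, 5).
  dual value b^T y* = 76.
Strong duality: c^T x* = b^T y*. Confirmed.

76


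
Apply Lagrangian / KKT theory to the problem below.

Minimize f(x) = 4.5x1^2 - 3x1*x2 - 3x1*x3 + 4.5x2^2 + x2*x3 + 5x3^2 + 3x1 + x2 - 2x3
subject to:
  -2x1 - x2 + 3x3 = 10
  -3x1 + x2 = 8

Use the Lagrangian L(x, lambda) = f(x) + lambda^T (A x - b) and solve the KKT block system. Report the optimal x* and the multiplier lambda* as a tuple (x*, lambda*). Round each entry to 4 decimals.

Form the Lagrangian:
  L(x, lambda) = (1/2) x^T Q x + c^T x + lambda^T (A x - b)
Stationarity (grad_x L = 0): Q x + c + A^T lambda = 0.
Primal feasibility: A x = b.

This gives the KKT block system:
  [ Q   A^T ] [ x     ]   [-c ]
  [ A    0  ] [ lambda ] = [ b ]

Solving the linear system:
  x*      = (-3.0869, -1.2606, 0.8552)
  lambda* = (-4.8508, -4.6214)
  f(x*)   = 36.6236

x* = (-3.0869, -1.2606, 0.8552), lambda* = (-4.8508, -4.6214)


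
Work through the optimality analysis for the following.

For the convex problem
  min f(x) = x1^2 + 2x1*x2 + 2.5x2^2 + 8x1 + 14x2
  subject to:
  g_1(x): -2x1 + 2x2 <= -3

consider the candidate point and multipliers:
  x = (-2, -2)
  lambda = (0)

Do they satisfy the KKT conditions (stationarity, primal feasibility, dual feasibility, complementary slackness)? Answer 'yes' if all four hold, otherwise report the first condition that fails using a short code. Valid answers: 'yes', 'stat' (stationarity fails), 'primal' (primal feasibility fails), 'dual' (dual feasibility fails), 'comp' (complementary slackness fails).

Gradient of f: grad f(x) = Q x + c = (0, 0)
Constraint values g_i(x) = a_i^T x - b_i:
  g_1((-2, -2)) = 3
Stationarity residual: grad f(x) + sum_i lambda_i a_i = (0, 0)
  -> stationarity OK
Primal feasibility (all g_i <= 0): FAILS
Dual feasibility (all lambda_i >= 0): OK
Complementary slackness (lambda_i * g_i(x) = 0 for all i): OK

Verdict: the first failing condition is primal_feasibility -> primal.

primal


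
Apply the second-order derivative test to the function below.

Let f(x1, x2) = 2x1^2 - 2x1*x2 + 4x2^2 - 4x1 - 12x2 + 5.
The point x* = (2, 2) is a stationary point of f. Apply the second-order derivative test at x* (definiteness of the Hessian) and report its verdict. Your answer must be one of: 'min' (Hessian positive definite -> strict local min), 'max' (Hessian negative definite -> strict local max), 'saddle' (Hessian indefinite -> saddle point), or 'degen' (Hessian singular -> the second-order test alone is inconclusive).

Compute the Hessian H = grad^2 f:
  H = [[4, -2], [-2, 8]]
Verify stationarity: grad f(x*) = H x* + g = (0, 0).
Eigenvalues of H: 3.1716, 8.8284.
Both eigenvalues > 0, so H is positive definite -> x* is a strict local min.

min


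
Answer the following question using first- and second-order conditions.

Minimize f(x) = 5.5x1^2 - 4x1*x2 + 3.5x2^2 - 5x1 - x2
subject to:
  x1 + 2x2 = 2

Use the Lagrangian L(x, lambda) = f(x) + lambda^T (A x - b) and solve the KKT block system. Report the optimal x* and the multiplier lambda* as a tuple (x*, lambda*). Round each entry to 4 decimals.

Form the Lagrangian:
  L(x, lambda) = (1/2) x^T Q x + c^T x + lambda^T (A x - b)
Stationarity (grad_x L = 0): Q x + c + A^T lambda = 0.
Primal feasibility: A x = b.

This gives the KKT block system:
  [ Q   A^T ] [ x     ]   [-c ]
  [ A    0  ] [ lambda ] = [ b ]

Solving the linear system:
  x*      = (0.7164, 0.6418)
  lambda* = (-0.3134)
  f(x*)   = -1.7985

x* = (0.7164, 0.6418), lambda* = (-0.3134)


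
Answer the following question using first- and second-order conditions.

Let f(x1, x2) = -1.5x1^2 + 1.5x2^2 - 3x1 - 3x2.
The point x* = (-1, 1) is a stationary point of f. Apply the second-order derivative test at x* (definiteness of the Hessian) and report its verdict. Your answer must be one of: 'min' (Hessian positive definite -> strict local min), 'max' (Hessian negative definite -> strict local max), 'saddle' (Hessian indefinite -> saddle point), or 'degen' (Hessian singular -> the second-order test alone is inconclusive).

Compute the Hessian H = grad^2 f:
  H = [[-3, 0], [0, 3]]
Verify stationarity: grad f(x*) = H x* + g = (0, 0).
Eigenvalues of H: -3, 3.
Eigenvalues have mixed signs, so H is indefinite -> x* is a saddle point.

saddle


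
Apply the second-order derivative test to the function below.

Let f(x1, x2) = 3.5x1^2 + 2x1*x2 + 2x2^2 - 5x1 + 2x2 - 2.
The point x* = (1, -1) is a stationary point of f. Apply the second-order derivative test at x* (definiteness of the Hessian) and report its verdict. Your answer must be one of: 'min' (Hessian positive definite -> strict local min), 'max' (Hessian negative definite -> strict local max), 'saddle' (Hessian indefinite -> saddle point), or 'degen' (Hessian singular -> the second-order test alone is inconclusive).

Compute the Hessian H = grad^2 f:
  H = [[7, 2], [2, 4]]
Verify stationarity: grad f(x*) = H x* + g = (0, 0).
Eigenvalues of H: 3, 8.
Both eigenvalues > 0, so H is positive definite -> x* is a strict local min.

min


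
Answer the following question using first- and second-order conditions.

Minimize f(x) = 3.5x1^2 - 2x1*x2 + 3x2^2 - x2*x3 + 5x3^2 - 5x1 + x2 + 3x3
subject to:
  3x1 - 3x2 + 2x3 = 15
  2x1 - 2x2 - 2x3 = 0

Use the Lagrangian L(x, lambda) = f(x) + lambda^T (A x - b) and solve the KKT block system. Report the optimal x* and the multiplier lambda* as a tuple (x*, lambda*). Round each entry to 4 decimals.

Form the Lagrangian:
  L(x, lambda) = (1/2) x^T Q x + c^T x + lambda^T (A x - b)
Stationarity (grad_x L = 0): Q x + c + A^T lambda = 0.
Primal feasibility: A x = b.

This gives the KKT block system:
  [ Q   A^T ] [ x     ]   [-c ]
  [ A    0  ] [ lambda ] = [ b ]

Solving the linear system:
  x*      = (2.1111, -0.8889, 3)
  lambda* = (-9.0889, 7.8556)
  f(x*)   = 66.9444

x* = (2.1111, -0.8889, 3), lambda* = (-9.0889, 7.8556)


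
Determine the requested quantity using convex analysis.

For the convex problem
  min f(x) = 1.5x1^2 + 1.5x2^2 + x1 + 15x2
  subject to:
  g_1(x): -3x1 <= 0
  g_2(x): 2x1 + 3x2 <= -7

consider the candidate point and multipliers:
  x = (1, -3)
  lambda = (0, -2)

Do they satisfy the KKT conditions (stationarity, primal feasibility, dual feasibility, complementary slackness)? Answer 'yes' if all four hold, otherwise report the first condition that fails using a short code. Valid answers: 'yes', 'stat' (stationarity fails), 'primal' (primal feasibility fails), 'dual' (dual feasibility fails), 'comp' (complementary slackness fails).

Gradient of f: grad f(x) = Q x + c = (4, 6)
Constraint values g_i(x) = a_i^T x - b_i:
  g_1((1, -3)) = -3
  g_2((1, -3)) = 0
Stationarity residual: grad f(x) + sum_i lambda_i a_i = (0, 0)
  -> stationarity OK
Primal feasibility (all g_i <= 0): OK
Dual feasibility (all lambda_i >= 0): FAILS
Complementary slackness (lambda_i * g_i(x) = 0 for all i): OK

Verdict: the first failing condition is dual_feasibility -> dual.

dual


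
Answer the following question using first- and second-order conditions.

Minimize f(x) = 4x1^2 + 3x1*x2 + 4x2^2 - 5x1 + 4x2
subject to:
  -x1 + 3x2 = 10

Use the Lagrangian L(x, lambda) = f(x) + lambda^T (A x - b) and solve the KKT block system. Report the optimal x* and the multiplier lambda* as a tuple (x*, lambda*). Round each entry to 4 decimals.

Form the Lagrangian:
  L(x, lambda) = (1/2) x^T Q x + c^T x + lambda^T (A x - b)
Stationarity (grad_x L = 0): Q x + c + A^T lambda = 0.
Primal feasibility: A x = b.

This gives the KKT block system:
  [ Q   A^T ] [ x     ]   [-c ]
  [ A    0  ] [ lambda ] = [ b ]

Solving the linear system:
  x*      = (-1.398, 2.8673)
  lambda* = (-7.5816)
  f(x*)   = 47.1378

x* = (-1.398, 2.8673), lambda* = (-7.5816)


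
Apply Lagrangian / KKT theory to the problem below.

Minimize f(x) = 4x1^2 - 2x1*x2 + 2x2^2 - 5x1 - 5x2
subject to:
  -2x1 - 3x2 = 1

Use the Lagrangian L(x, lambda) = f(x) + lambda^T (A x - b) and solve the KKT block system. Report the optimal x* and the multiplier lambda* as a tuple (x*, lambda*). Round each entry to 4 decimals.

Form the Lagrangian:
  L(x, lambda) = (1/2) x^T Q x + c^T x + lambda^T (A x - b)
Stationarity (grad_x L = 0): Q x + c + A^T lambda = 0.
Primal feasibility: A x = b.

This gives the KKT block system:
  [ Q   A^T ] [ x     ]   [-c ]
  [ A    0  ] [ lambda ] = [ b ]

Solving the linear system:
  x*      = (0.0089, -0.3393)
  lambda* = (-2.125)
  f(x*)   = 1.8884

x* = (0.0089, -0.3393), lambda* = (-2.125)


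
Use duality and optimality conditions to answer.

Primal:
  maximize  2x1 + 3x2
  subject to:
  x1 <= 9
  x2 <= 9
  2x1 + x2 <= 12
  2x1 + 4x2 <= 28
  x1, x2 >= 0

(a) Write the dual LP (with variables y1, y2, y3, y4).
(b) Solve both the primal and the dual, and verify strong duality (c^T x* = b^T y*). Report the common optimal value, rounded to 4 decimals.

The standard primal-dual pair for 'max c^T x s.t. A x <= b, x >= 0' is:
  Dual:  min b^T y  s.t.  A^T y >= c,  y >= 0.

So the dual LP is:
  minimize  9y1 + 9y2 + 12y3 + 28y4
  subject to:
    y1 + 2y3 + 2y4 >= 2
    y2 + y3 + 4y4 >= 3
    y1, y2, y3, y4 >= 0

Solving the primal: x* = (3.3333, 5.3333).
  primal value c^T x* = 22.6667.
Solving the dual: y* = (0, 0, 0.3333, 0.6667).
  dual value b^T y* = 22.6667.
Strong duality: c^T x* = b^T y*. Confirmed.

22.6667


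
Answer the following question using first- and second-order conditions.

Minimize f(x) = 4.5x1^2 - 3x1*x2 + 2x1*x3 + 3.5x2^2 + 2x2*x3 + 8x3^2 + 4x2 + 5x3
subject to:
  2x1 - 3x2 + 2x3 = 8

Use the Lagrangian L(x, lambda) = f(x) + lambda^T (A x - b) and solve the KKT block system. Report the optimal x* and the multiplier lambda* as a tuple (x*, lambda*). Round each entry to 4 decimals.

Form the Lagrangian:
  L(x, lambda) = (1/2) x^T Q x + c^T x + lambda^T (A x - b)
Stationarity (grad_x L = 0): Q x + c + A^T lambda = 0.
Primal feasibility: A x = b.

This gives the KKT block system:
  [ Q   A^T ] [ x     ]   [-c ]
  [ A    0  ] [ lambda ] = [ b ]

Solving the linear system:
  x*      = (-0.0397, -2.3782, 0.4724)
  lambda* = (-3.8612)
  f(x*)   = 11.8693

x* = (-0.0397, -2.3782, 0.4724), lambda* = (-3.8612)


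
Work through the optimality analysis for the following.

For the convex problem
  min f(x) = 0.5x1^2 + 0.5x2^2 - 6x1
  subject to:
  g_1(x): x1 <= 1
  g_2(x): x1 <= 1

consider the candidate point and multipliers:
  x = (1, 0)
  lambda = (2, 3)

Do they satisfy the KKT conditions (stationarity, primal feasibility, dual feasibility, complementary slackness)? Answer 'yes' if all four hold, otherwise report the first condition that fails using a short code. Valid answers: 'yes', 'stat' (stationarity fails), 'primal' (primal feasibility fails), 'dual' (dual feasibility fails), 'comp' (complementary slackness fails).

Gradient of f: grad f(x) = Q x + c = (-5, 0)
Constraint values g_i(x) = a_i^T x - b_i:
  g_1((1, 0)) = 0
  g_2((1, 0)) = 0
Stationarity residual: grad f(x) + sum_i lambda_i a_i = (0, 0)
  -> stationarity OK
Primal feasibility (all g_i <= 0): OK
Dual feasibility (all lambda_i >= 0): OK
Complementary slackness (lambda_i * g_i(x) = 0 for all i): OK

Verdict: yes, KKT holds.

yes


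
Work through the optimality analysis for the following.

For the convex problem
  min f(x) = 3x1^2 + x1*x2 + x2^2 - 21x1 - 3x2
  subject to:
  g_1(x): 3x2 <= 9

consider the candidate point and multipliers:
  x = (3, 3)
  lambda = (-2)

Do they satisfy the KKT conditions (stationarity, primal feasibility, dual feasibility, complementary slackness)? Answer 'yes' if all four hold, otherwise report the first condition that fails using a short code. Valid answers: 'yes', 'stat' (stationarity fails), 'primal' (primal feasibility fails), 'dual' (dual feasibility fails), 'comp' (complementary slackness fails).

Gradient of f: grad f(x) = Q x + c = (0, 6)
Constraint values g_i(x) = a_i^T x - b_i:
  g_1((3, 3)) = 0
Stationarity residual: grad f(x) + sum_i lambda_i a_i = (0, 0)
  -> stationarity OK
Primal feasibility (all g_i <= 0): OK
Dual feasibility (all lambda_i >= 0): FAILS
Complementary slackness (lambda_i * g_i(x) = 0 for all i): OK

Verdict: the first failing condition is dual_feasibility -> dual.

dual


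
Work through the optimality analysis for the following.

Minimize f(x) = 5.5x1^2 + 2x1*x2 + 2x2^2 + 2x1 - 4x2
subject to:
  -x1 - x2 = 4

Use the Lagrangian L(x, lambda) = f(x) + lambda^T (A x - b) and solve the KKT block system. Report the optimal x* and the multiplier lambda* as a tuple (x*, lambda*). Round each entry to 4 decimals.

Form the Lagrangian:
  L(x, lambda) = (1/2) x^T Q x + c^T x + lambda^T (A x - b)
Stationarity (grad_x L = 0): Q x + c + A^T lambda = 0.
Primal feasibility: A x = b.

This gives the KKT block system:
  [ Q   A^T ] [ x     ]   [-c ]
  [ A    0  ] [ lambda ] = [ b ]

Solving the linear system:
  x*      = (-1.2727, -2.7273)
  lambda* = (-17.4545)
  f(x*)   = 39.0909

x* = (-1.2727, -2.7273), lambda* = (-17.4545)


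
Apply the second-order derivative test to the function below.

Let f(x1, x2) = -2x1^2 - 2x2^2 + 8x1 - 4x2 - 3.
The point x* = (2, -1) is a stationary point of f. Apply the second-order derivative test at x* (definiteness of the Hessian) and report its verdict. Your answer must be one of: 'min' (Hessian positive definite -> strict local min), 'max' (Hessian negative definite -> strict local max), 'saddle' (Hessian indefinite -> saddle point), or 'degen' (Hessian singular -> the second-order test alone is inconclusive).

Compute the Hessian H = grad^2 f:
  H = [[-4, 0], [0, -4]]
Verify stationarity: grad f(x*) = H x* + g = (0, 0).
Eigenvalues of H: -4, -4.
Both eigenvalues < 0, so H is negative definite -> x* is a strict local max.

max


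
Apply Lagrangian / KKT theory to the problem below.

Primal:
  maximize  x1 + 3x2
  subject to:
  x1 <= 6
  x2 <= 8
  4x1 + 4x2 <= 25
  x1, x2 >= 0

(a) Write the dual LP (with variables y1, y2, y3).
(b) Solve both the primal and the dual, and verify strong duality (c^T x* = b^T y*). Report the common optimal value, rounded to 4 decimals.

The standard primal-dual pair for 'max c^T x s.t. A x <= b, x >= 0' is:
  Dual:  min b^T y  s.t.  A^T y >= c,  y >= 0.

So the dual LP is:
  minimize  6y1 + 8y2 + 25y3
  subject to:
    y1 + 4y3 >= 1
    y2 + 4y3 >= 3
    y1, y2, y3 >= 0

Solving the primal: x* = (0, 6.25).
  primal value c^T x* = 18.75.
Solving the dual: y* = (0, 0, 0.75).
  dual value b^T y* = 18.75.
Strong duality: c^T x* = b^T y*. Confirmed.

18.75


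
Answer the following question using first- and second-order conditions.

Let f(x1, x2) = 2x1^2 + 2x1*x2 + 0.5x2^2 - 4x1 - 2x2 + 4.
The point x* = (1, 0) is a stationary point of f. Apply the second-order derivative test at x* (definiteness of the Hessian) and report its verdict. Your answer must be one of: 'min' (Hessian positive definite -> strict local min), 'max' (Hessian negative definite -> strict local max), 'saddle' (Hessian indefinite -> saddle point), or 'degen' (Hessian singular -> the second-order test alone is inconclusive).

Compute the Hessian H = grad^2 f:
  H = [[4, 2], [2, 1]]
Verify stationarity: grad f(x*) = H x* + g = (0, 0).
Eigenvalues of H: 0, 5.
H has a zero eigenvalue (singular; positive semidefinite but not definite), so H is neither positive definite, negative definite, nor indefinite. The second-order test alone is inconclusive -> degen.
(Indeed, f is constant along the null direction of H through x*, so x* is not a strict local extremum.)

degen


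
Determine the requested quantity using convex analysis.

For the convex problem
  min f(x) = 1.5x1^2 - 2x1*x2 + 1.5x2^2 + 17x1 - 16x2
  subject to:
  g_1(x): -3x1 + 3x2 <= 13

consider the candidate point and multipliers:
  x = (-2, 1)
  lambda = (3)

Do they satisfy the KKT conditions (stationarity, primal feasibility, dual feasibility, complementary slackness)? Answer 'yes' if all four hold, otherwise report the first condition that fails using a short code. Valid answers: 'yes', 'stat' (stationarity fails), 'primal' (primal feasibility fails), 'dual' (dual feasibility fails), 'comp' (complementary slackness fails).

Gradient of f: grad f(x) = Q x + c = (9, -9)
Constraint values g_i(x) = a_i^T x - b_i:
  g_1((-2, 1)) = -4
Stationarity residual: grad f(x) + sum_i lambda_i a_i = (0, 0)
  -> stationarity OK
Primal feasibility (all g_i <= 0): OK
Dual feasibility (all lambda_i >= 0): OK
Complementary slackness (lambda_i * g_i(x) = 0 for all i): FAILS

Verdict: the first failing condition is complementary_slackness -> comp.

comp


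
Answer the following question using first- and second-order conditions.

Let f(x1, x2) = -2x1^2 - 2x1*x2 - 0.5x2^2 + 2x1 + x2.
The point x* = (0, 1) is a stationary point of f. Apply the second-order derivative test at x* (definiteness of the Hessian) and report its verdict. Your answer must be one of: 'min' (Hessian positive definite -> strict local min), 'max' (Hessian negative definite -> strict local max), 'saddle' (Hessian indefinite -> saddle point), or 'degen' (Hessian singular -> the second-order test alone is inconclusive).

Compute the Hessian H = grad^2 f:
  H = [[-4, -2], [-2, -1]]
Verify stationarity: grad f(x*) = H x* + g = (0, 0).
Eigenvalues of H: -5, 0.
H has a zero eigenvalue (singular; negative semidefinite but not definite), so H is neither positive definite, negative definite, nor indefinite. The second-order test alone is inconclusive -> degen.
(Indeed, f is constant along the null direction of H through x*, so x* is not a strict local extremum.)

degen


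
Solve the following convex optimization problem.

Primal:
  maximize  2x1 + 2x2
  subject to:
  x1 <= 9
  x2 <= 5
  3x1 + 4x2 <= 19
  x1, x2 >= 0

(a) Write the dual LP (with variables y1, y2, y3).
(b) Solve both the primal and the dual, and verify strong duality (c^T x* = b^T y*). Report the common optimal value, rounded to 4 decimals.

The standard primal-dual pair for 'max c^T x s.t. A x <= b, x >= 0' is:
  Dual:  min b^T y  s.t.  A^T y >= c,  y >= 0.

So the dual LP is:
  minimize  9y1 + 5y2 + 19y3
  subject to:
    y1 + 3y3 >= 2
    y2 + 4y3 >= 2
    y1, y2, y3 >= 0

Solving the primal: x* = (6.3333, 0).
  primal value c^T x* = 12.6667.
Solving the dual: y* = (0, 0, 0.6667).
  dual value b^T y* = 12.6667.
Strong duality: c^T x* = b^T y*. Confirmed.

12.6667


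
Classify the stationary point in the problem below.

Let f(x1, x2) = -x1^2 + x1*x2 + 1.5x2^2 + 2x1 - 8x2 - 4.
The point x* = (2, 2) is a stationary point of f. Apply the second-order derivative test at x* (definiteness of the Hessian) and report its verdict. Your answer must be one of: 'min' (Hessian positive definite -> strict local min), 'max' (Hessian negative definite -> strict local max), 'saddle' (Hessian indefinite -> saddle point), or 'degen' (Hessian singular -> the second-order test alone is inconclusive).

Compute the Hessian H = grad^2 f:
  H = [[-2, 1], [1, 3]]
Verify stationarity: grad f(x*) = H x* + g = (0, 0).
Eigenvalues of H: -2.1926, 3.1926.
Eigenvalues have mixed signs, so H is indefinite -> x* is a saddle point.

saddle


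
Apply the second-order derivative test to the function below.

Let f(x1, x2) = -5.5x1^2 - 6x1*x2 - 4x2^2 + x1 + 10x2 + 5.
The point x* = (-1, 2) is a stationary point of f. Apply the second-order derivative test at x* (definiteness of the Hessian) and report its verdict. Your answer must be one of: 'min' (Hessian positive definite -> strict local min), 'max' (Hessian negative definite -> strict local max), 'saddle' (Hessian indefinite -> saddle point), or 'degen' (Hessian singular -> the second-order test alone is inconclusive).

Compute the Hessian H = grad^2 f:
  H = [[-11, -6], [-6, -8]]
Verify stationarity: grad f(x*) = H x* + g = (0, 0).
Eigenvalues of H: -15.6847, -3.3153.
Both eigenvalues < 0, so H is negative definite -> x* is a strict local max.

max


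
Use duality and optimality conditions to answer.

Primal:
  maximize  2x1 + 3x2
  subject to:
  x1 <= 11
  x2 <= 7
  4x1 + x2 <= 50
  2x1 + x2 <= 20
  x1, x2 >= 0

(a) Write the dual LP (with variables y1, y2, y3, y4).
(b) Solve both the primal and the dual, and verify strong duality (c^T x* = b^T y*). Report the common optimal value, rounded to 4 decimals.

The standard primal-dual pair for 'max c^T x s.t. A x <= b, x >= 0' is:
  Dual:  min b^T y  s.t.  A^T y >= c,  y >= 0.

So the dual LP is:
  minimize  11y1 + 7y2 + 50y3 + 20y4
  subject to:
    y1 + 4y3 + 2y4 >= 2
    y2 + y3 + y4 >= 3
    y1, y2, y3, y4 >= 0

Solving the primal: x* = (6.5, 7).
  primal value c^T x* = 34.
Solving the dual: y* = (0, 2, 0, 1).
  dual value b^T y* = 34.
Strong duality: c^T x* = b^T y*. Confirmed.

34


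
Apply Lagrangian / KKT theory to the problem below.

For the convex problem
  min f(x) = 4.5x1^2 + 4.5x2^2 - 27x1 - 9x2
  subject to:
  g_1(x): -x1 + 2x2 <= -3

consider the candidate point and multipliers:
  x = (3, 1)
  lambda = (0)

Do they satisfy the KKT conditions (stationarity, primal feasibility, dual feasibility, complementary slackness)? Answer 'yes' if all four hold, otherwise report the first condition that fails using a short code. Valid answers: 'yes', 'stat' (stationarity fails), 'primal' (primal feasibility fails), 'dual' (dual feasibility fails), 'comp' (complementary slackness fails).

Gradient of f: grad f(x) = Q x + c = (0, 0)
Constraint values g_i(x) = a_i^T x - b_i:
  g_1((3, 1)) = 2
Stationarity residual: grad f(x) + sum_i lambda_i a_i = (0, 0)
  -> stationarity OK
Primal feasibility (all g_i <= 0): FAILS
Dual feasibility (all lambda_i >= 0): OK
Complementary slackness (lambda_i * g_i(x) = 0 for all i): OK

Verdict: the first failing condition is primal_feasibility -> primal.

primal


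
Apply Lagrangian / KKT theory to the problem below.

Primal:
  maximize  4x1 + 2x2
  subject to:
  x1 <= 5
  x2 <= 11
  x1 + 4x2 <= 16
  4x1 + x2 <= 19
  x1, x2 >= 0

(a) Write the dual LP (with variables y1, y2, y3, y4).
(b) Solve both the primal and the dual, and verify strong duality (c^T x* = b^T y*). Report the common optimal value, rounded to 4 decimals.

The standard primal-dual pair for 'max c^T x s.t. A x <= b, x >= 0' is:
  Dual:  min b^T y  s.t.  A^T y >= c,  y >= 0.

So the dual LP is:
  minimize  5y1 + 11y2 + 16y3 + 19y4
  subject to:
    y1 + y3 + 4y4 >= 4
    y2 + 4y3 + y4 >= 2
    y1, y2, y3, y4 >= 0

Solving the primal: x* = (4, 3).
  primal value c^T x* = 22.
Solving the dual: y* = (0, 0, 0.2667, 0.9333).
  dual value b^T y* = 22.
Strong duality: c^T x* = b^T y*. Confirmed.

22


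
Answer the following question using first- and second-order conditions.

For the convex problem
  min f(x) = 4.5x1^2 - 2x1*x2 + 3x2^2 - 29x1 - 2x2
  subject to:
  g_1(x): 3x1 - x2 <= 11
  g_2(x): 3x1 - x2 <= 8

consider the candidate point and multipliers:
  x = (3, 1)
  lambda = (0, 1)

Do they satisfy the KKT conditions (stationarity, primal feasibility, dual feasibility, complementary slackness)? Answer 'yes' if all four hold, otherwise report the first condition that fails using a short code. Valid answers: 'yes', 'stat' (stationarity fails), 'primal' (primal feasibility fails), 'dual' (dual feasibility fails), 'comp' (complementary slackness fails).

Gradient of f: grad f(x) = Q x + c = (-4, -2)
Constraint values g_i(x) = a_i^T x - b_i:
  g_1((3, 1)) = -3
  g_2((3, 1)) = 0
Stationarity residual: grad f(x) + sum_i lambda_i a_i = (-1, -3)
  -> stationarity FAILS
Primal feasibility (all g_i <= 0): OK
Dual feasibility (all lambda_i >= 0): OK
Complementary slackness (lambda_i * g_i(x) = 0 for all i): OK

Verdict: the first failing condition is stationarity -> stat.

stat


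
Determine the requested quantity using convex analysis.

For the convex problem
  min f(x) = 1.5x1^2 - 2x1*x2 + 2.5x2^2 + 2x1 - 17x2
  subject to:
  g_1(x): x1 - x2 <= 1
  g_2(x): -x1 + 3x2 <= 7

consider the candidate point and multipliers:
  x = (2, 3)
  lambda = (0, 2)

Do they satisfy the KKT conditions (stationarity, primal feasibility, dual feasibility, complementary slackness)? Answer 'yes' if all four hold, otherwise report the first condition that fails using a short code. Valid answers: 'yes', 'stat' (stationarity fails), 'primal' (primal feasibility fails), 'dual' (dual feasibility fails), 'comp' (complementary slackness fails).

Gradient of f: grad f(x) = Q x + c = (2, -6)
Constraint values g_i(x) = a_i^T x - b_i:
  g_1((2, 3)) = -2
  g_2((2, 3)) = 0
Stationarity residual: grad f(x) + sum_i lambda_i a_i = (0, 0)
  -> stationarity OK
Primal feasibility (all g_i <= 0): OK
Dual feasibility (all lambda_i >= 0): OK
Complementary slackness (lambda_i * g_i(x) = 0 for all i): OK

Verdict: yes, KKT holds.

yes


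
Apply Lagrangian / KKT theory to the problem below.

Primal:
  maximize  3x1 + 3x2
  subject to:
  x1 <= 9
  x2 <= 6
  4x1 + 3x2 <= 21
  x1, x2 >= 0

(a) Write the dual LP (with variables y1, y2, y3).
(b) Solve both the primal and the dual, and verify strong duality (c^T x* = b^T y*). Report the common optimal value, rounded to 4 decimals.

The standard primal-dual pair for 'max c^T x s.t. A x <= b, x >= 0' is:
  Dual:  min b^T y  s.t.  A^T y >= c,  y >= 0.

So the dual LP is:
  minimize  9y1 + 6y2 + 21y3
  subject to:
    y1 + 4y3 >= 3
    y2 + 3y3 >= 3
    y1, y2, y3 >= 0

Solving the primal: x* = (0.75, 6).
  primal value c^T x* = 20.25.
Solving the dual: y* = (0, 0.75, 0.75).
  dual value b^T y* = 20.25.
Strong duality: c^T x* = b^T y*. Confirmed.

20.25


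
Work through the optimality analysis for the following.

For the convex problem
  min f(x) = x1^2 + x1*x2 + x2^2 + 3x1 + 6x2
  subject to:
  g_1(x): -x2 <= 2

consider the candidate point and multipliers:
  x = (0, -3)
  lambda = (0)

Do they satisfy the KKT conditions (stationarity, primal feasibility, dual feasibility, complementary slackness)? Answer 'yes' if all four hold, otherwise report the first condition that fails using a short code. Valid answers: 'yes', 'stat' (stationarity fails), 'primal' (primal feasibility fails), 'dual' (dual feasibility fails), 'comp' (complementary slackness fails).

Gradient of f: grad f(x) = Q x + c = (0, 0)
Constraint values g_i(x) = a_i^T x - b_i:
  g_1((0, -3)) = 1
Stationarity residual: grad f(x) + sum_i lambda_i a_i = (0, 0)
  -> stationarity OK
Primal feasibility (all g_i <= 0): FAILS
Dual feasibility (all lambda_i >= 0): OK
Complementary slackness (lambda_i * g_i(x) = 0 for all i): OK

Verdict: the first failing condition is primal_feasibility -> primal.

primal


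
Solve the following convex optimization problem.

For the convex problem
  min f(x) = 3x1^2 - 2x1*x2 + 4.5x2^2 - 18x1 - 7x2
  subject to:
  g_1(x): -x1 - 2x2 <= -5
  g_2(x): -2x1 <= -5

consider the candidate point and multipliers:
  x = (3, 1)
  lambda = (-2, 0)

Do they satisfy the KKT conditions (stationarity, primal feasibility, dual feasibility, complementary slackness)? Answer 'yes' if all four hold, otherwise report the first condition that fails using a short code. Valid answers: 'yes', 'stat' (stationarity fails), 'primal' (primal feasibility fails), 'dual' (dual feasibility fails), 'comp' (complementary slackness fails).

Gradient of f: grad f(x) = Q x + c = (-2, -4)
Constraint values g_i(x) = a_i^T x - b_i:
  g_1((3, 1)) = 0
  g_2((3, 1)) = -1
Stationarity residual: grad f(x) + sum_i lambda_i a_i = (0, 0)
  -> stationarity OK
Primal feasibility (all g_i <= 0): OK
Dual feasibility (all lambda_i >= 0): FAILS
Complementary slackness (lambda_i * g_i(x) = 0 for all i): OK

Verdict: the first failing condition is dual_feasibility -> dual.

dual


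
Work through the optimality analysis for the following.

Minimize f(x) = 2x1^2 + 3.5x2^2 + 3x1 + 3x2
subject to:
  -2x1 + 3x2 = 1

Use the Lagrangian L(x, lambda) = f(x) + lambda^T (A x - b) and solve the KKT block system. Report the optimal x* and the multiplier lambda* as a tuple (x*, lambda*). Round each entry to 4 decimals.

Form the Lagrangian:
  L(x, lambda) = (1/2) x^T Q x + c^T x + lambda^T (A x - b)
Stationarity (grad_x L = 0): Q x + c + A^T lambda = 0.
Primal feasibility: A x = b.

This gives the KKT block system:
  [ Q   A^T ] [ x     ]   [-c ]
  [ A    0  ] [ lambda ] = [ b ]

Solving the linear system:
  x*      = (-0.9219, -0.2813)
  lambda* = (-0.3437)
  f(x*)   = -1.6328

x* = (-0.9219, -0.2813), lambda* = (-0.3437)


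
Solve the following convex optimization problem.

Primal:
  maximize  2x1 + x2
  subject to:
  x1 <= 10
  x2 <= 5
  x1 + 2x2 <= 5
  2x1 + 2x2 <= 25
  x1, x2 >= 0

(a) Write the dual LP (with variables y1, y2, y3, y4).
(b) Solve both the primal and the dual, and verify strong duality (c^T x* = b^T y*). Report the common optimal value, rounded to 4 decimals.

The standard primal-dual pair for 'max c^T x s.t. A x <= b, x >= 0' is:
  Dual:  min b^T y  s.t.  A^T y >= c,  y >= 0.

So the dual LP is:
  minimize  10y1 + 5y2 + 5y3 + 25y4
  subject to:
    y1 + y3 + 2y4 >= 2
    y2 + 2y3 + 2y4 >= 1
    y1, y2, y3, y4 >= 0

Solving the primal: x* = (5, 0).
  primal value c^T x* = 10.
Solving the dual: y* = (0, 0, 2, 0).
  dual value b^T y* = 10.
Strong duality: c^T x* = b^T y*. Confirmed.

10


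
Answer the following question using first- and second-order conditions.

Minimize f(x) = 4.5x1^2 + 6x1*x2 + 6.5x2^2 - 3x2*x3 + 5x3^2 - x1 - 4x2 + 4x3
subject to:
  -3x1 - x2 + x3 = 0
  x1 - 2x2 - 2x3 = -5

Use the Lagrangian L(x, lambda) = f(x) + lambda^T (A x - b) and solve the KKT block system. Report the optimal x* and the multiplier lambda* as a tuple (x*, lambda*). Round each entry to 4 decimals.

Form the Lagrangian:
  L(x, lambda) = (1/2) x^T Q x + c^T x + lambda^T (A x - b)
Stationarity (grad_x L = 0): Q x + c + A^T lambda = 0.
Primal feasibility: A x = b.

This gives the KKT block system:
  [ Q   A^T ] [ x     ]   [-c ]
  [ A    0  ] [ lambda ] = [ b ]

Solving the linear system:
  x*      = (-0.3132, 1.6416, 0.7018)
  lambda* = (3.6308, 4.8622)
  f(x*)   = 10.4327

x* = (-0.3132, 1.6416, 0.7018), lambda* = (3.6308, 4.8622)


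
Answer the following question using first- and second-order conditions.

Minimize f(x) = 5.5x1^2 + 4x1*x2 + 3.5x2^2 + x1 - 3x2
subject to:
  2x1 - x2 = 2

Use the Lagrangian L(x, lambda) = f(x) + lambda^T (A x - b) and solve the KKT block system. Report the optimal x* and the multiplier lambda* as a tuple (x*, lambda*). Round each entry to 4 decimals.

Form the Lagrangian:
  L(x, lambda) = (1/2) x^T Q x + c^T x + lambda^T (A x - b)
Stationarity (grad_x L = 0): Q x + c + A^T lambda = 0.
Primal feasibility: A x = b.

This gives the KKT block system:
  [ Q   A^T ] [ x     ]   [-c ]
  [ A    0  ] [ lambda ] = [ b ]

Solving the linear system:
  x*      = (0.7455, -0.5091)
  lambda* = (-3.5818)
  f(x*)   = 4.7182

x* = (0.7455, -0.5091), lambda* = (-3.5818)


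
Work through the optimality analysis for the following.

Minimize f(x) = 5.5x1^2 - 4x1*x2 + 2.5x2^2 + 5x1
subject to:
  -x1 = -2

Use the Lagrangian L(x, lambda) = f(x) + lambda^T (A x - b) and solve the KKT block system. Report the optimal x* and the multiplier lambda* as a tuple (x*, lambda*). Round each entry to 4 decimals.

Form the Lagrangian:
  L(x, lambda) = (1/2) x^T Q x + c^T x + lambda^T (A x - b)
Stationarity (grad_x L = 0): Q x + c + A^T lambda = 0.
Primal feasibility: A x = b.

This gives the KKT block system:
  [ Q   A^T ] [ x     ]   [-c ]
  [ A    0  ] [ lambda ] = [ b ]

Solving the linear system:
  x*      = (2, 1.6)
  lambda* = (20.6)
  f(x*)   = 25.6

x* = (2, 1.6), lambda* = (20.6)


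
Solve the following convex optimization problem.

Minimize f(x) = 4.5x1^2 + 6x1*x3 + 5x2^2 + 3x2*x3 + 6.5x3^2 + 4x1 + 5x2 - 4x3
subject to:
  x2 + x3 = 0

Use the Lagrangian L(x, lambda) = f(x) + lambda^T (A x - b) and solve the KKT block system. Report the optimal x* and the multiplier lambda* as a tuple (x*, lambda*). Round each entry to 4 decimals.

Form the Lagrangian:
  L(x, lambda) = (1/2) x^T Q x + c^T x + lambda^T (A x - b)
Stationarity (grad_x L = 0): Q x + c + A^T lambda = 0.
Primal feasibility: A x = b.

This gives the KKT block system:
  [ Q   A^T ] [ x     ]   [-c ]
  [ A    0  ] [ lambda ] = [ b ]

Solving the linear system:
  x*      = (-1.0427, -0.8974, 0.8974)
  lambda* = (1.2821)
  f(x*)   = -6.1239

x* = (-1.0427, -0.8974, 0.8974), lambda* = (1.2821)


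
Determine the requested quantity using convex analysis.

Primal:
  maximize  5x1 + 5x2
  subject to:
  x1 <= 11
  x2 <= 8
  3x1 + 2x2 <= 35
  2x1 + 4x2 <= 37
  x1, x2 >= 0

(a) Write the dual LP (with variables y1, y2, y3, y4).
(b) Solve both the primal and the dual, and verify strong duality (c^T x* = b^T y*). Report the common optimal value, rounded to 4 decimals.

The standard primal-dual pair for 'max c^T x s.t. A x <= b, x >= 0' is:
  Dual:  min b^T y  s.t.  A^T y >= c,  y >= 0.

So the dual LP is:
  minimize  11y1 + 8y2 + 35y3 + 37y4
  subject to:
    y1 + 3y3 + 2y4 >= 5
    y2 + 2y3 + 4y4 >= 5
    y1, y2, y3, y4 >= 0

Solving the primal: x* = (8.25, 5.125).
  primal value c^T x* = 66.875.
Solving the dual: y* = (0, 0, 1.25, 0.625).
  dual value b^T y* = 66.875.
Strong duality: c^T x* = b^T y*. Confirmed.

66.875


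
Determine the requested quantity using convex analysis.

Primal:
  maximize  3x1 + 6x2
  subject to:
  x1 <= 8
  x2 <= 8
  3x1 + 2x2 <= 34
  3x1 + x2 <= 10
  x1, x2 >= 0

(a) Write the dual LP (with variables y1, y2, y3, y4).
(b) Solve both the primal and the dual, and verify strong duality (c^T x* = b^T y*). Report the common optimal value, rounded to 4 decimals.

The standard primal-dual pair for 'max c^T x s.t. A x <= b, x >= 0' is:
  Dual:  min b^T y  s.t.  A^T y >= c,  y >= 0.

So the dual LP is:
  minimize  8y1 + 8y2 + 34y3 + 10y4
  subject to:
    y1 + 3y3 + 3y4 >= 3
    y2 + 2y3 + y4 >= 6
    y1, y2, y3, y4 >= 0

Solving the primal: x* = (0.6667, 8).
  primal value c^T x* = 50.
Solving the dual: y* = (0, 5, 0, 1).
  dual value b^T y* = 50.
Strong duality: c^T x* = b^T y*. Confirmed.

50


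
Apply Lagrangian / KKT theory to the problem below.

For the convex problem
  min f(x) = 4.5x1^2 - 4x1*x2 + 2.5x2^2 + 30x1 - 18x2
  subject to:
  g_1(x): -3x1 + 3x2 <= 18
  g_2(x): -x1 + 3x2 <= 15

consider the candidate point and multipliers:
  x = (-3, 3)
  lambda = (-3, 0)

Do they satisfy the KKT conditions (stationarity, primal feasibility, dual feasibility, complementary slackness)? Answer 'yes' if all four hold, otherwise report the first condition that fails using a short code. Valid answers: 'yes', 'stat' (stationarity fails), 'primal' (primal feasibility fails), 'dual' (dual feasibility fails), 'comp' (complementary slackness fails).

Gradient of f: grad f(x) = Q x + c = (-9, 9)
Constraint values g_i(x) = a_i^T x - b_i:
  g_1((-3, 3)) = 0
  g_2((-3, 3)) = -3
Stationarity residual: grad f(x) + sum_i lambda_i a_i = (0, 0)
  -> stationarity OK
Primal feasibility (all g_i <= 0): OK
Dual feasibility (all lambda_i >= 0): FAILS
Complementary slackness (lambda_i * g_i(x) = 0 for all i): OK

Verdict: the first failing condition is dual_feasibility -> dual.

dual


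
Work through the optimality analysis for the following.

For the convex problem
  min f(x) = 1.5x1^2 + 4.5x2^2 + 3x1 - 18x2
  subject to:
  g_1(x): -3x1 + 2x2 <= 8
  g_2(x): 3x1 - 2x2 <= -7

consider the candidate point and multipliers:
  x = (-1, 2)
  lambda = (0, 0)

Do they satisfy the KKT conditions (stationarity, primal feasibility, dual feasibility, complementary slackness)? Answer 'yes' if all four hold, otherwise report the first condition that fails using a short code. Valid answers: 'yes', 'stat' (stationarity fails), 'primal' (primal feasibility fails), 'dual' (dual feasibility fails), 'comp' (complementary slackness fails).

Gradient of f: grad f(x) = Q x + c = (0, 0)
Constraint values g_i(x) = a_i^T x - b_i:
  g_1((-1, 2)) = -1
  g_2((-1, 2)) = 0
Stationarity residual: grad f(x) + sum_i lambda_i a_i = (0, 0)
  -> stationarity OK
Primal feasibility (all g_i <= 0): OK
Dual feasibility (all lambda_i >= 0): OK
Complementary slackness (lambda_i * g_i(x) = 0 for all i): OK

Verdict: yes, KKT holds.

yes


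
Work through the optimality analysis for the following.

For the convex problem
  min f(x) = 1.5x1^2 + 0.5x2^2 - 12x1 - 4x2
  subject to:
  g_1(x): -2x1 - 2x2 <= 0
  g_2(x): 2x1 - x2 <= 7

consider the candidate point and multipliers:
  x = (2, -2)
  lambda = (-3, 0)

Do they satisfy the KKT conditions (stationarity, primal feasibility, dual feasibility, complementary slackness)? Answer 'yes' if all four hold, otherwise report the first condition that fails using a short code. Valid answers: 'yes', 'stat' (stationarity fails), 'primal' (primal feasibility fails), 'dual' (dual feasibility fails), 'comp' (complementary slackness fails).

Gradient of f: grad f(x) = Q x + c = (-6, -6)
Constraint values g_i(x) = a_i^T x - b_i:
  g_1((2, -2)) = 0
  g_2((2, -2)) = -1
Stationarity residual: grad f(x) + sum_i lambda_i a_i = (0, 0)
  -> stationarity OK
Primal feasibility (all g_i <= 0): OK
Dual feasibility (all lambda_i >= 0): FAILS
Complementary slackness (lambda_i * g_i(x) = 0 for all i): OK

Verdict: the first failing condition is dual_feasibility -> dual.

dual


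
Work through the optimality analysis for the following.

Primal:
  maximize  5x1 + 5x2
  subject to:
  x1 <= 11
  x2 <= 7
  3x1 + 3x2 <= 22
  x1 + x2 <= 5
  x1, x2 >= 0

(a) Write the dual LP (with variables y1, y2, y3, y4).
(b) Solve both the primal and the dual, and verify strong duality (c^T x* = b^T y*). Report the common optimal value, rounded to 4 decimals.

The standard primal-dual pair for 'max c^T x s.t. A x <= b, x >= 0' is:
  Dual:  min b^T y  s.t.  A^T y >= c,  y >= 0.

So the dual LP is:
  minimize  11y1 + 7y2 + 22y3 + 5y4
  subject to:
    y1 + 3y3 + y4 >= 5
    y2 + 3y3 + y4 >= 5
    y1, y2, y3, y4 >= 0

Solving the primal: x* = (5, 0).
  primal value c^T x* = 25.
Solving the dual: y* = (0, 0, 0, 5).
  dual value b^T y* = 25.
Strong duality: c^T x* = b^T y*. Confirmed.

25


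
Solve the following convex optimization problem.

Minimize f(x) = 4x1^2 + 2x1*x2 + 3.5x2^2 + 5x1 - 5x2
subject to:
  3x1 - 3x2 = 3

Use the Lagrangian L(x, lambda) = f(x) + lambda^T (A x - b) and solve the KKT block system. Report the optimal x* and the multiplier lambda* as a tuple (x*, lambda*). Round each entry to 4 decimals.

Form the Lagrangian:
  L(x, lambda) = (1/2) x^T Q x + c^T x + lambda^T (A x - b)
Stationarity (grad_x L = 0): Q x + c + A^T lambda = 0.
Primal feasibility: A x = b.

This gives the KKT block system:
  [ Q   A^T ] [ x     ]   [-c ]
  [ A    0  ] [ lambda ] = [ b ]

Solving the linear system:
  x*      = (0.4737, -0.5263)
  lambda* = (-2.5789)
  f(x*)   = 6.3684

x* = (0.4737, -0.5263), lambda* = (-2.5789)
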